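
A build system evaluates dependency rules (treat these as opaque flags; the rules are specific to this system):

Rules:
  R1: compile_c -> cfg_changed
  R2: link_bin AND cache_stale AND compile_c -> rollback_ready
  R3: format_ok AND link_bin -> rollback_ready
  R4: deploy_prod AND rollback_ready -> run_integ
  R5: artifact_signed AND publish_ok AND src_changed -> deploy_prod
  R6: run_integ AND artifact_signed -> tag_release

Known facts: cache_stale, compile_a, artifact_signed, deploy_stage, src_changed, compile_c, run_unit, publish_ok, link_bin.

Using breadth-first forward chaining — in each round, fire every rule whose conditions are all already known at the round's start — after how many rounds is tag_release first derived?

3

Round 1: R1 [compile_c -> cfg_changed]; R2 [link_bin AND cache_stale AND compile_c -> rollback_ready]; R5 [artifact_signed AND publish_ok AND src_changed -> deploy_prod]. New: cfg_changed, rollback_ready, deploy_prod.
Round 2: R4 [deploy_prod AND rollback_ready -> run_integ]. New: run_integ.
Round 3: R6 [run_integ AND artifact_signed -> tag_release]. New: tag_release.
tag_release first appears in round 3.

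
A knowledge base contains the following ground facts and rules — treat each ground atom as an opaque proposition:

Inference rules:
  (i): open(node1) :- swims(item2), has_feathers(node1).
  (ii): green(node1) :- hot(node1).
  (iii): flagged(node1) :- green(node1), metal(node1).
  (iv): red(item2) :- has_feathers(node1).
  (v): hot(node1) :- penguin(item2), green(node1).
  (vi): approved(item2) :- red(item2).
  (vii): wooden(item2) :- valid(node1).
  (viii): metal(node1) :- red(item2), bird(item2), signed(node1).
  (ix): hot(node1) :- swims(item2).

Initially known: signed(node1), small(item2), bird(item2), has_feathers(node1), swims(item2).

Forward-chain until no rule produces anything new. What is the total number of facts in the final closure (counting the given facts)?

12

Round 1: (i) [open(node1) :- swims(item2), has_feathers(node1).]; (iv) [red(item2) :- has_feathers(node1).]; (ix) [hot(node1) :- swims(item2).]. Adds open(node1), red(item2), hot(node1).
Round 2: (ii) [green(node1) :- hot(node1).]; (vi) [approved(item2) :- red(item2).]; (viii) [metal(node1) :- red(item2), bird(item2), signed(node1).]. Adds green(node1), approved(item2), metal(node1).
Round 3: (iii) [flagged(node1) :- green(node1), metal(node1).]. Adds flagged(node1).
Closure: {approved(item2), bird(item2), flagged(node1), green(node1), has_feathers(node1), hot(node1), metal(node1), open(node1), red(item2), signed(node1), small(item2), swims(item2)} — 12 facts.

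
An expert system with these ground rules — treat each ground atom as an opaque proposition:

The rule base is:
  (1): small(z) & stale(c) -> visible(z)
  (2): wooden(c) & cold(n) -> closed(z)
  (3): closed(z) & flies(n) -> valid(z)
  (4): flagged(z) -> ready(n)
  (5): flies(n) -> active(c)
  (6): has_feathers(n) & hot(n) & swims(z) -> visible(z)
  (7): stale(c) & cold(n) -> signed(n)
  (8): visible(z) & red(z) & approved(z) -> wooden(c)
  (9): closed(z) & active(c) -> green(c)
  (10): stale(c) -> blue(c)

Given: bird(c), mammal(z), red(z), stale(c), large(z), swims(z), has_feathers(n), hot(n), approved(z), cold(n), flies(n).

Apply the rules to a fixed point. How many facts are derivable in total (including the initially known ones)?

19

Round 1: (5) [flies(n) -> active(c)]; (6) [has_feathers(n) & hot(n) & swims(z) -> visible(z)]; (7) [stale(c) & cold(n) -> signed(n)]; (10) [stale(c) -> blue(c)]. New: active(c), visible(z), signed(n), blue(c).
Round 2: (8) [visible(z) & red(z) & approved(z) -> wooden(c)]. New: wooden(c).
Round 3: (2) [wooden(c) & cold(n) -> closed(z)]. New: closed(z).
Round 4: (3) [closed(z) & flies(n) -> valid(z)]; (9) [closed(z) & active(c) -> green(c)]. New: valid(z), green(c).
Closure: {active(c), approved(z), bird(c), blue(c), closed(z), cold(n), flies(n), green(c), has_feathers(n), hot(n), large(z), mammal(z), red(z), signed(n), stale(c), swims(z), valid(z), visible(z), wooden(c)} — 19 facts.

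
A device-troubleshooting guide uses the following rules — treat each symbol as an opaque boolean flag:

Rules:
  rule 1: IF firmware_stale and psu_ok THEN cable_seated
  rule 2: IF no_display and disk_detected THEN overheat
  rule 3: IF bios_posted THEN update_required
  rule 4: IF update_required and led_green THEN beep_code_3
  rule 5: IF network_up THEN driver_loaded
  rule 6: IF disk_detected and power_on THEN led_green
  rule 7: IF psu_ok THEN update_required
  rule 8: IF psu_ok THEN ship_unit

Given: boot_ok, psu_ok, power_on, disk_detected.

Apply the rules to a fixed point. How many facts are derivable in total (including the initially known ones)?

8

Round 1: rule 6 [IF disk_detected and power_on THEN led_green]; rule 7 [IF psu_ok THEN update_required]; rule 8 [IF psu_ok THEN ship_unit]. New: led_green, update_required, ship_unit.
Round 2: rule 4 [IF update_required and led_green THEN beep_code_3]. New: beep_code_3.
Closure: {beep_code_3, boot_ok, disk_detected, led_green, power_on, psu_ok, ship_unit, update_required} — 8 facts.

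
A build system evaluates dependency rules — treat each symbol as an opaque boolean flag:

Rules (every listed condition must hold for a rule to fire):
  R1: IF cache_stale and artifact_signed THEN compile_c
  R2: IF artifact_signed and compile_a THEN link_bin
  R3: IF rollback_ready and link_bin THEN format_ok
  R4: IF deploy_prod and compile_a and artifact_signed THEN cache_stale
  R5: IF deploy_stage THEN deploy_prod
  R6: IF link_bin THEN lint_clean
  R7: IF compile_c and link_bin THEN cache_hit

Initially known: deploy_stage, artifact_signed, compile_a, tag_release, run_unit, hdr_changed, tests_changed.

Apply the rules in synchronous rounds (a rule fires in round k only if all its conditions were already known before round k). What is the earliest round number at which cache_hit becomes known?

4

Round 1: R2 [IF artifact_signed and compile_a THEN link_bin]; R5 [IF deploy_stage THEN deploy_prod]. Adds link_bin, deploy_prod.
Round 2: R4 [IF deploy_prod and compile_a and artifact_signed THEN cache_stale]; R6 [IF link_bin THEN lint_clean]. Adds cache_stale, lint_clean.
Round 3: R1 [IF cache_stale and artifact_signed THEN compile_c]. Adds compile_c.
Round 4: R7 [IF compile_c and link_bin THEN cache_hit]. Adds cache_hit.
cache_hit first appears in round 4.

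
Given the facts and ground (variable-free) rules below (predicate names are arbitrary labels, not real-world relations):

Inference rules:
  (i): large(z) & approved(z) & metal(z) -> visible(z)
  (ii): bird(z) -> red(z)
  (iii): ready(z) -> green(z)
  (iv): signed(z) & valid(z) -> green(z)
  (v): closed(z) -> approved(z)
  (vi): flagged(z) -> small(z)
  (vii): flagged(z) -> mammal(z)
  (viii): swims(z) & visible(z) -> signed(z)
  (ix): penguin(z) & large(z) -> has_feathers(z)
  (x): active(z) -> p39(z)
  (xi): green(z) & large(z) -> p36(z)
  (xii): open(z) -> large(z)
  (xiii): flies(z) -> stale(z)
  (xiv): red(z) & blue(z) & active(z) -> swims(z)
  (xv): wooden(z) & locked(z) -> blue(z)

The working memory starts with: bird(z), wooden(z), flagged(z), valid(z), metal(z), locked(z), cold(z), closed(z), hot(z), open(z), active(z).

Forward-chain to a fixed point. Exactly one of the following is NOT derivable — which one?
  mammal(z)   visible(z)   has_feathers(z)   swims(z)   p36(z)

Round 1 fires (ii), (v), (vi), (vii), (x), (xii), (xv), giving red(z), approved(z), small(z), mammal(z), p39(z), large(z), blue(z).
Round 2 fires (i), (xiv), giving visible(z), swims(z).
Round 3 fires (viii), giving signed(z).
Round 4 fires (iv), giving green(z).
Round 5 fires (xi), giving p36(z).
Derived: mammal(z) (round 1), visible(z) (round 2), swims(z) (round 2), p36(z) (round 5). has_feathers(z) never appears in any round.

has_feathers(z)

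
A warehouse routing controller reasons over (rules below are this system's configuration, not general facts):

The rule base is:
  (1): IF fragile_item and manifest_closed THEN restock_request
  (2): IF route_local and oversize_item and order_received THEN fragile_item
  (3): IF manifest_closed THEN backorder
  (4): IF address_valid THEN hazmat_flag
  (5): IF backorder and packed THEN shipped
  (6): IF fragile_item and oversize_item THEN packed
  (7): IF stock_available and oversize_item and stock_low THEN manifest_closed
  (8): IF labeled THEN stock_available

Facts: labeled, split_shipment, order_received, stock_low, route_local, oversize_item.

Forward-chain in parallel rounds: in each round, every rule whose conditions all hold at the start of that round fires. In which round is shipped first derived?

4

Round 1: (2) [IF route_local and oversize_item and order_received THEN fragile_item]; (8) [IF labeled THEN stock_available]. Adds fragile_item, stock_available.
Round 2: (6) [IF fragile_item and oversize_item THEN packed]; (7) [IF stock_available and oversize_item and stock_low THEN manifest_closed]. Adds packed, manifest_closed.
Round 3: (1) [IF fragile_item and manifest_closed THEN restock_request]; (3) [IF manifest_closed THEN backorder]. Adds restock_request, backorder.
Round 4: (5) [IF backorder and packed THEN shipped]. Adds shipped.
shipped first appears in round 4.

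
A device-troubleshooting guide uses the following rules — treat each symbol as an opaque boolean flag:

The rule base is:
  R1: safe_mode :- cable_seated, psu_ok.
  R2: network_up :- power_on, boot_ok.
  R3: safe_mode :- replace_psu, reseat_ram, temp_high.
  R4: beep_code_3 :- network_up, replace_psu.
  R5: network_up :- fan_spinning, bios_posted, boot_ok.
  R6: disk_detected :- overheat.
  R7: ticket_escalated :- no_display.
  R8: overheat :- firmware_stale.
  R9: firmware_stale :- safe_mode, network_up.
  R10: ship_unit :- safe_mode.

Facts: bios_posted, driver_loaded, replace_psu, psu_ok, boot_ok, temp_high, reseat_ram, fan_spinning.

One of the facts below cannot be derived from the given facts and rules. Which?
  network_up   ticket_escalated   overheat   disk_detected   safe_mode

Round 1 fires R3, R5, giving safe_mode, network_up.
Round 2 fires R4, R9, R10, giving beep_code_3, firmware_stale, ship_unit.
Round 3 fires R8, giving overheat.
Round 4 fires R6, giving disk_detected.
Derived: network_up (round 1), safe_mode (round 1), disk_detected (round 4), overheat (round 3). ticket_escalated never appears in any round.

ticket_escalated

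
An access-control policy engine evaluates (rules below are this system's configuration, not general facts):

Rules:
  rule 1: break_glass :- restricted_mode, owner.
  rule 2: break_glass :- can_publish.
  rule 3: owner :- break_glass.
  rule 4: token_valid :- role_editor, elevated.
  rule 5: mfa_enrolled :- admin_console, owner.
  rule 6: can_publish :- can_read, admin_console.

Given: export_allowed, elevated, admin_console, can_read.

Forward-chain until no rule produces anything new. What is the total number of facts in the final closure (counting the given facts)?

8

Round 1: rule 6 [can_publish :- can_read, admin_console.]. New: can_publish.
Round 2: rule 2 [break_glass :- can_publish.]. New: break_glass.
Round 3: rule 3 [owner :- break_glass.]. New: owner.
Round 4: rule 5 [mfa_enrolled :- admin_console, owner.]. New: mfa_enrolled.
Closure: {admin_console, break_glass, can_publish, can_read, elevated, export_allowed, mfa_enrolled, owner} — 8 facts.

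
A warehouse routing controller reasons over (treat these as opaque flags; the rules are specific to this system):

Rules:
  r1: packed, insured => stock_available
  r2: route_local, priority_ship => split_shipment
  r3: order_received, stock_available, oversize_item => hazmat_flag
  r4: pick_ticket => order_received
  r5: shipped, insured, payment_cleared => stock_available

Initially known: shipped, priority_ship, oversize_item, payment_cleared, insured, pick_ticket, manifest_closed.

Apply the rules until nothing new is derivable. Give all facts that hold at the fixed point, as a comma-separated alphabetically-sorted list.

Round 1 fires r4, r5, giving order_received, stock_available.
Round 2 fires r3, giving hazmat_flag.

hazmat_flag, insured, manifest_closed, order_received, oversize_item, payment_cleared, pick_ticket, priority_ship, shipped, stock_available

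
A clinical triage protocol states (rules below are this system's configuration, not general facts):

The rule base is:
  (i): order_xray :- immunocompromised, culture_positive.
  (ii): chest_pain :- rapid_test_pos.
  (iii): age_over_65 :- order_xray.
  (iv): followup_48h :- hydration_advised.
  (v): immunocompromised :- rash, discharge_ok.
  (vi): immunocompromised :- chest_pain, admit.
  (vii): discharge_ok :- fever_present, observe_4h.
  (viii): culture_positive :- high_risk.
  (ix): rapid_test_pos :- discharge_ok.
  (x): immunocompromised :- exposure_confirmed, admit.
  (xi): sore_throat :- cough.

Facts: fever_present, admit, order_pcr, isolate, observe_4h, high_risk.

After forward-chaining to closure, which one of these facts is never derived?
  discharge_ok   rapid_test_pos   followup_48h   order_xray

Round 1 fires (vii), (viii), giving discharge_ok, culture_positive.
Round 2 fires (ix), giving rapid_test_pos.
Round 3 fires (ii), giving chest_pain.
Round 4 fires (vi), giving immunocompromised.
Round 5 fires (i), giving order_xray.
Round 6 fires (iii), giving age_over_65.
Derived: rapid_test_pos (round 2), discharge_ok (round 1), order_xray (round 5). followup_48h never appears in any round.

followup_48h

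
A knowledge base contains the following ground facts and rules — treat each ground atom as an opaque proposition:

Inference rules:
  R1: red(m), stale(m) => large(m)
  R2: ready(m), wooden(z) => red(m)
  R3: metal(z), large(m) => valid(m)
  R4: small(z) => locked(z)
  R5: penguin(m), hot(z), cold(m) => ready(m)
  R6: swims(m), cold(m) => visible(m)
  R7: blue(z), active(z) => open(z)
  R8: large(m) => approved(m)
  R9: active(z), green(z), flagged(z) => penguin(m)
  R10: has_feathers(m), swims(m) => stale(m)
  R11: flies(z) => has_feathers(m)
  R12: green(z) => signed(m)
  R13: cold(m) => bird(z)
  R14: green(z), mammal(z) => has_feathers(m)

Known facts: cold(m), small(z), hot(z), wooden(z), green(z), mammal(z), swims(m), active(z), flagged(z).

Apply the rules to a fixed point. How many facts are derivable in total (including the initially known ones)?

20

Round 1 fires R4, R6, R9, R12, R13, R14, giving locked(z), visible(m), penguin(m), signed(m), bird(z), has_feathers(m).
Round 2 fires R5, R10, giving ready(m), stale(m).
Round 3 fires R2, giving red(m).
Round 4 fires R1, giving large(m).
Round 5 fires R8, giving approved(m).
Closure: {active(z), approved(m), bird(z), cold(m), flagged(z), green(z), has_feathers(m), hot(z), large(m), locked(z), mammal(z), penguin(m), ready(m), red(m), signed(m), small(z), stale(m), swims(m), visible(m), wooden(z)} — 20 facts.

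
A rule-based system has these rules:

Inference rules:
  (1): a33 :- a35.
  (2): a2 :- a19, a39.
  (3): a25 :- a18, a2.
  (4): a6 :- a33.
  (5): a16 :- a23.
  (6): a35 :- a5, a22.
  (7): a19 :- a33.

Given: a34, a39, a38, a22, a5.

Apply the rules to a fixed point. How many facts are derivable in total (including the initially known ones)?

Round 1: (6) [a35 :- a5, a22.]. New: a35.
Round 2: (1) [a33 :- a35.]. New: a33.
Round 3: (4) [a6 :- a33.]; (7) [a19 :- a33.]. New: a6, a19.
Round 4: (2) [a2 :- a19, a39.]. New: a2.
Closure: {a19, a2, a22, a33, a34, a35, a38, a39, a5, a6} — 10 facts.

10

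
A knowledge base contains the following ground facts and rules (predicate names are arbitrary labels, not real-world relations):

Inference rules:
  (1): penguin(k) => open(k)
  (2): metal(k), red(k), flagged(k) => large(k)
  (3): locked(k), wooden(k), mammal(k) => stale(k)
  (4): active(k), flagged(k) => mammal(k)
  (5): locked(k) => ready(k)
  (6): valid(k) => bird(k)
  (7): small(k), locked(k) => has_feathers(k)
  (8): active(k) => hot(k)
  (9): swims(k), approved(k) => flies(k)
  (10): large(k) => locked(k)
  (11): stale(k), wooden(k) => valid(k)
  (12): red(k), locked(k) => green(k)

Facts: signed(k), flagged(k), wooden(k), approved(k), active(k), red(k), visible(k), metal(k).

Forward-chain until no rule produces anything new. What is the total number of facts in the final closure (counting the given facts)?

Round 1 fires (2), (4), (8), giving large(k), mammal(k), hot(k).
Round 2 fires (10), giving locked(k).
Round 3 fires (3), (5), (12), giving stale(k), ready(k), green(k).
Round 4 fires (11), giving valid(k).
Round 5 fires (6), giving bird(k).
Closure: {active(k), approved(k), bird(k), flagged(k), green(k), hot(k), large(k), locked(k), mammal(k), metal(k), ready(k), red(k), signed(k), stale(k), valid(k), visible(k), wooden(k)} — 17 facts.

17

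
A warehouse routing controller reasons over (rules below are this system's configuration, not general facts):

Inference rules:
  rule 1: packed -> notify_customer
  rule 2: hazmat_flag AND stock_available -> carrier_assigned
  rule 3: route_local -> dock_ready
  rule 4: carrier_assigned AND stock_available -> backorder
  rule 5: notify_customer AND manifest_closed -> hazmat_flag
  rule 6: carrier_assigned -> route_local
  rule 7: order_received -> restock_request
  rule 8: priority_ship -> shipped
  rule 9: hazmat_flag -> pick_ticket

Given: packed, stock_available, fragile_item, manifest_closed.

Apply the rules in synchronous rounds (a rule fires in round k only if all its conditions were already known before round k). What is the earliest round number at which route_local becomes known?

4

Round 1 fires rule 1, giving notify_customer.
Round 2 fires rule 5, giving hazmat_flag.
Round 3 fires rule 2, rule 9, giving carrier_assigned, pick_ticket.
Round 4 fires rule 4, rule 6, giving backorder, route_local.
route_local first appears in round 4.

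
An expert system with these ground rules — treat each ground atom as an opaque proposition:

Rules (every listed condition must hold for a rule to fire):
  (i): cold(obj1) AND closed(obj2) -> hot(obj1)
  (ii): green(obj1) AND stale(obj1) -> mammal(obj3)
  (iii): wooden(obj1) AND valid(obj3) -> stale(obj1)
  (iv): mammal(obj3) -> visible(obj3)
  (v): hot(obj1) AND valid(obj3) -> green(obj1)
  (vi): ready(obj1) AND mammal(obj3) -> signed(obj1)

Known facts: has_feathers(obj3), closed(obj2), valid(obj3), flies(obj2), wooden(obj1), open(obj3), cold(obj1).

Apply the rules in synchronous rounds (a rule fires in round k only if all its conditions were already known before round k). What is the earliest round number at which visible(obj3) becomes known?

Round 1: (i) [cold(obj1) AND closed(obj2) -> hot(obj1)]; (iii) [wooden(obj1) AND valid(obj3) -> stale(obj1)]. New: hot(obj1), stale(obj1).
Round 2: (v) [hot(obj1) AND valid(obj3) -> green(obj1)]. New: green(obj1).
Round 3: (ii) [green(obj1) AND stale(obj1) -> mammal(obj3)]. New: mammal(obj3).
Round 4: (iv) [mammal(obj3) -> visible(obj3)]. New: visible(obj3).
visible(obj3) first appears in round 4.

4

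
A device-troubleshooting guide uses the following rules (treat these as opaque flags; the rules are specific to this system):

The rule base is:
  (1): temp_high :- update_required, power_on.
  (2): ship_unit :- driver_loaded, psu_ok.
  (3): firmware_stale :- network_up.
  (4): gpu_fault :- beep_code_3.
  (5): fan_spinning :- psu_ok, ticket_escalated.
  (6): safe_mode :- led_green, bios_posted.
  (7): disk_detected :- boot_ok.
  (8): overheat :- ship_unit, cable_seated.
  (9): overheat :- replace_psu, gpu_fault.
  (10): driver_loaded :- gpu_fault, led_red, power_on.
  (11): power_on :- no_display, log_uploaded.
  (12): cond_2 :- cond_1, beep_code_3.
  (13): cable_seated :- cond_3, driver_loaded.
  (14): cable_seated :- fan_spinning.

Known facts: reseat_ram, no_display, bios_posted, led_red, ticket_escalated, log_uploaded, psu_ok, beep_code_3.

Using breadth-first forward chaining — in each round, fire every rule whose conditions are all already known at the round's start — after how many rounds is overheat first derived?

4

[1] (4) [gpu_fault :- beep_code_3.]; (5) [fan_spinning :- psu_ok, ticket_escalated.]; (11) [power_on :- no_display, log_uploaded.]. ⇒ new: gpu_fault, fan_spinning, power_on.
[2] (10) [driver_loaded :- gpu_fault, led_red, power_on.]; (14) [cable_seated :- fan_spinning.]. ⇒ new: driver_loaded, cable_seated.
[3] (2) [ship_unit :- driver_loaded, psu_ok.]. ⇒ new: ship_unit.
[4] (8) [overheat :- ship_unit, cable_seated.]. ⇒ new: overheat.
overheat first appears in round 4.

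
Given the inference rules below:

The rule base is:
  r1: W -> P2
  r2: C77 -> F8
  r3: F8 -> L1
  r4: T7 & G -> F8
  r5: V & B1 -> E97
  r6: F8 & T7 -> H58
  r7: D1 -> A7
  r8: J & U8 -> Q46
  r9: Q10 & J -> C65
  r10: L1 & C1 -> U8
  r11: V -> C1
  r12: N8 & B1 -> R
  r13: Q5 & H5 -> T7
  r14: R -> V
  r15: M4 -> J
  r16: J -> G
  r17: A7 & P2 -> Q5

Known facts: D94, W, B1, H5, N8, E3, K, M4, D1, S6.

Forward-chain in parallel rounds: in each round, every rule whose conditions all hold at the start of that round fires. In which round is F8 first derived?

Round 1: r1 [W -> P2]; r7 [D1 -> A7]; r12 [N8 & B1 -> R]; r15 [M4 -> J]. New: P2, A7, R, J.
Round 2: r14 [R -> V]; r16 [J -> G]; r17 [A7 & P2 -> Q5]. New: V, G, Q5.
Round 3: r5 [V & B1 -> E97]; r11 [V -> C1]; r13 [Q5 & H5 -> T7]. New: E97, C1, T7.
Round 4: r4 [T7 & G -> F8]. New: F8.
F8 first appears in round 4.

4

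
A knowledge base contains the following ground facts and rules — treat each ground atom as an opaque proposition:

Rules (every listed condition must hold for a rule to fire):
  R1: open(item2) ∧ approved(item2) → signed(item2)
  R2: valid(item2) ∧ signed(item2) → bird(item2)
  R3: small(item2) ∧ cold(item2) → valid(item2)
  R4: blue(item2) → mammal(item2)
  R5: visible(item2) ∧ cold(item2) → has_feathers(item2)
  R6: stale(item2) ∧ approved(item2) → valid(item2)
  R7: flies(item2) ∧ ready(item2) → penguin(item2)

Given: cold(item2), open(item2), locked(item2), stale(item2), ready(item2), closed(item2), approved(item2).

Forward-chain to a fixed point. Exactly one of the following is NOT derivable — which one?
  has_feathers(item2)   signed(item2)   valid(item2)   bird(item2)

has_feathers(item2)

Round 1 — R1, R6, derive signed(item2), valid(item2).
Round 2 — R2, derive bird(item2).
Derived: bird(item2) (round 2), signed(item2) (round 1), valid(item2) (round 1). has_feathers(item2) never appears in any round.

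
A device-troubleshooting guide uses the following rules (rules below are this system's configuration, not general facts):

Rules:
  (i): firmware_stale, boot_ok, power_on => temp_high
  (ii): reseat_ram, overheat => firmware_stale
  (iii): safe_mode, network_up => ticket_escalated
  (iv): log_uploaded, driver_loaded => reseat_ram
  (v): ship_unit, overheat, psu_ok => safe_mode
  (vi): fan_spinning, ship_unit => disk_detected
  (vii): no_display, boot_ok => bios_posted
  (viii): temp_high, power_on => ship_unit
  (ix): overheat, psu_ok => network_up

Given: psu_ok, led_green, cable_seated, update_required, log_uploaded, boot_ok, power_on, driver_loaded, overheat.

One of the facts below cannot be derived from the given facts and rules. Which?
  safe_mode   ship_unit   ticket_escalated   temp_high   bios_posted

bios_posted

Round 1: (iv) [log_uploaded, driver_loaded => reseat_ram]; (ix) [overheat, psu_ok => network_up]. New: reseat_ram, network_up.
Round 2: (ii) [reseat_ram, overheat => firmware_stale]. New: firmware_stale.
Round 3: (i) [firmware_stale, boot_ok, power_on => temp_high]. New: temp_high.
Round 4: (viii) [temp_high, power_on => ship_unit]. New: ship_unit.
Round 5: (v) [ship_unit, overheat, psu_ok => safe_mode]. New: safe_mode.
Round 6: (iii) [safe_mode, network_up => ticket_escalated]. New: ticket_escalated.
Derived: safe_mode (round 5), ticket_escalated (round 6), ship_unit (round 4), temp_high (round 3). bios_posted never appears in any round.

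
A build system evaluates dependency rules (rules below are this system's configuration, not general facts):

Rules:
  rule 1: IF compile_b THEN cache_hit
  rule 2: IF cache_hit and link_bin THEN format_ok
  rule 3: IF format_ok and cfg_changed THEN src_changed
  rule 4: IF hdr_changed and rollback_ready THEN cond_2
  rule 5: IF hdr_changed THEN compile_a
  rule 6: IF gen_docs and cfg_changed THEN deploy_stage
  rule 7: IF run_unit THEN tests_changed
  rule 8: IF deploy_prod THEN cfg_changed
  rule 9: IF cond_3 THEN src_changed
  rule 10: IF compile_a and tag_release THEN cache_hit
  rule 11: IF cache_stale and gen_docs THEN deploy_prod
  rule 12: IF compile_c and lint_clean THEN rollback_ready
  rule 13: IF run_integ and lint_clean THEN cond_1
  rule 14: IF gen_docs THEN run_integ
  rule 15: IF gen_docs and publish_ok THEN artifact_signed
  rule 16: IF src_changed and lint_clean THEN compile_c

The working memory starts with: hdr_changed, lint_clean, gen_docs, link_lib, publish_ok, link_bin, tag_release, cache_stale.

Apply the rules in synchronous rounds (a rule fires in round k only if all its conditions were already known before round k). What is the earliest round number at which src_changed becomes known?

4

Round 1: rule 5 [IF hdr_changed THEN compile_a]; rule 11 [IF cache_stale and gen_docs THEN deploy_prod]; rule 14 [IF gen_docs THEN run_integ]; rule 15 [IF gen_docs and publish_ok THEN artifact_signed]. Adds compile_a, deploy_prod, run_integ, artifact_signed.
Round 2: rule 8 [IF deploy_prod THEN cfg_changed]; rule 10 [IF compile_a and tag_release THEN cache_hit]; rule 13 [IF run_integ and lint_clean THEN cond_1]. Adds cfg_changed, cache_hit, cond_1.
Round 3: rule 2 [IF cache_hit and link_bin THEN format_ok]; rule 6 [IF gen_docs and cfg_changed THEN deploy_stage]. Adds format_ok, deploy_stage.
Round 4: rule 3 [IF format_ok and cfg_changed THEN src_changed]. Adds src_changed.
src_changed first appears in round 4.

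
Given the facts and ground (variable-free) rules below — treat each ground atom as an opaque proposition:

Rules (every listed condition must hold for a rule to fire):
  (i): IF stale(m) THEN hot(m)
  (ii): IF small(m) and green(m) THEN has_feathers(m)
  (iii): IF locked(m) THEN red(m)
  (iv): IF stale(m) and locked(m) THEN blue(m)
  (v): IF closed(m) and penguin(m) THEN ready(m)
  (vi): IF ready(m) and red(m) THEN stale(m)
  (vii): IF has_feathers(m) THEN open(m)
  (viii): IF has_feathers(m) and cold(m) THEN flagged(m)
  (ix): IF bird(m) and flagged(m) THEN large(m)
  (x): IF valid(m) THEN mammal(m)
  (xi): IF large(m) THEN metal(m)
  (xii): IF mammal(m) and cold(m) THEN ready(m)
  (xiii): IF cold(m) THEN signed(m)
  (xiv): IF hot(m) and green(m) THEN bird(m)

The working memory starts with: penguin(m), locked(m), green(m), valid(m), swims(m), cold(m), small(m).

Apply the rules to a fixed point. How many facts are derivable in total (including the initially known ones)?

Round 1 fires (ii), (iii), (x), (xiii), giving has_feathers(m), red(m), mammal(m), signed(m).
Round 2 fires (vii), (viii), (xii), giving open(m), flagged(m), ready(m).
Round 3 fires (vi), giving stale(m).
Round 4 fires (i), (iv), giving hot(m), blue(m).
Round 5 fires (xiv), giving bird(m).
Round 6 fires (ix), giving large(m).
Round 7 fires (xi), giving metal(m).
Closure: {bird(m), blue(m), cold(m), flagged(m), green(m), has_feathers(m), hot(m), large(m), locked(m), mammal(m), metal(m), open(m), penguin(m), ready(m), red(m), signed(m), small(m), stale(m), swims(m), valid(m)} — 20 facts.

20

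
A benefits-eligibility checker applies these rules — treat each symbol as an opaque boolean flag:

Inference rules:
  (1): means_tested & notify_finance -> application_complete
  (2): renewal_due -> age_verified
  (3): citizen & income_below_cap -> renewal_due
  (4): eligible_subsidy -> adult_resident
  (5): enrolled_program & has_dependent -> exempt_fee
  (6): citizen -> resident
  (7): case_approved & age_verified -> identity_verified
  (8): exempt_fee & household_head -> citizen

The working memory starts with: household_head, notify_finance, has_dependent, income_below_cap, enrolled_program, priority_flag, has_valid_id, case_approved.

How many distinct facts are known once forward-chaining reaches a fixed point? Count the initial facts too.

Round 1: (5) [enrolled_program & has_dependent -> exempt_fee]. Adds exempt_fee.
Round 2: (8) [exempt_fee & household_head -> citizen]. Adds citizen.
Round 3: (3) [citizen & income_below_cap -> renewal_due]; (6) [citizen -> resident]. Adds renewal_due, resident.
Round 4: (2) [renewal_due -> age_verified]. Adds age_verified.
Round 5: (7) [case_approved & age_verified -> identity_verified]. Adds identity_verified.
Closure: {age_verified, case_approved, citizen, enrolled_program, exempt_fee, has_dependent, has_valid_id, household_head, identity_verified, income_below_cap, notify_finance, priority_flag, renewal_due, resident} — 14 facts.

14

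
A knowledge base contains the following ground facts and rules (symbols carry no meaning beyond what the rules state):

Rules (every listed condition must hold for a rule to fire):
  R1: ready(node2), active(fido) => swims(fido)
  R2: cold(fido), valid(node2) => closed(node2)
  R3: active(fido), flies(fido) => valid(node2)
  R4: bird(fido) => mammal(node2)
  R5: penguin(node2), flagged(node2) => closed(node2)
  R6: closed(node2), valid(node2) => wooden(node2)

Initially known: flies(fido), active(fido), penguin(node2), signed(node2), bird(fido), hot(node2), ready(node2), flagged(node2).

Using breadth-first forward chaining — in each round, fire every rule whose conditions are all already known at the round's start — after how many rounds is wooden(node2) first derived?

2

Round 1: R1 [ready(node2), active(fido) => swims(fido)]; R3 [active(fido), flies(fido) => valid(node2)]; R4 [bird(fido) => mammal(node2)]; R5 [penguin(node2), flagged(node2) => closed(node2)]. Adds swims(fido), valid(node2), mammal(node2), closed(node2).
Round 2: R6 [closed(node2), valid(node2) => wooden(node2)]. Adds wooden(node2).
wooden(node2) first appears in round 2.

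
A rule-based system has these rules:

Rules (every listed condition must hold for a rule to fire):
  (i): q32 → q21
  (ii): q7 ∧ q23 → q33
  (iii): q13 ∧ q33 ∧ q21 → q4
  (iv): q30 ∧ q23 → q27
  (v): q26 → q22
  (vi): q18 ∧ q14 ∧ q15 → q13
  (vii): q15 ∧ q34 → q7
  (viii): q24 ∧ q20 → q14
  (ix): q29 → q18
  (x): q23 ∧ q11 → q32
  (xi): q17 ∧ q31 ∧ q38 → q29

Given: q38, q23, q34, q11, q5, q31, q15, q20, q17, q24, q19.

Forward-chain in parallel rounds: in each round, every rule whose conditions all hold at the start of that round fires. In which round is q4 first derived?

[1] (vii) [q15 ∧ q34 → q7]; (viii) [q24 ∧ q20 → q14]; (x) [q23 ∧ q11 → q32]; (xi) [q17 ∧ q31 ∧ q38 → q29]. ⇒ new: q7, q14, q32, q29.
[2] (i) [q32 → q21]; (ii) [q7 ∧ q23 → q33]; (ix) [q29 → q18]. ⇒ new: q21, q33, q18.
[3] (vi) [q18 ∧ q14 ∧ q15 → q13]. ⇒ new: q13.
[4] (iii) [q13 ∧ q33 ∧ q21 → q4]. ⇒ new: q4.
q4 first appears in round 4.

4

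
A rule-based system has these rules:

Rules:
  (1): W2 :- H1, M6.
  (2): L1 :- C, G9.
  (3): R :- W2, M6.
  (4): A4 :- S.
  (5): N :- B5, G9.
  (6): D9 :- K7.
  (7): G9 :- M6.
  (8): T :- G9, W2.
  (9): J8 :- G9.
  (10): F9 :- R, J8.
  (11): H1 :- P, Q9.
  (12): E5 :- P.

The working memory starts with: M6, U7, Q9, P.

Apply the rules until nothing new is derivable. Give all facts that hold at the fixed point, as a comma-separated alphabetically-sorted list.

Round 1: (7) [G9 :- M6.]; (11) [H1 :- P, Q9.]; (12) [E5 :- P.]. Adds G9, H1, E5.
Round 2: (1) [W2 :- H1, M6.]; (9) [J8 :- G9.]. Adds W2, J8.
Round 3: (3) [R :- W2, M6.]; (8) [T :- G9, W2.]. Adds R, T.
Round 4: (10) [F9 :- R, J8.]. Adds F9.

E5, F9, G9, H1, J8, M6, P, Q9, R, T, U7, W2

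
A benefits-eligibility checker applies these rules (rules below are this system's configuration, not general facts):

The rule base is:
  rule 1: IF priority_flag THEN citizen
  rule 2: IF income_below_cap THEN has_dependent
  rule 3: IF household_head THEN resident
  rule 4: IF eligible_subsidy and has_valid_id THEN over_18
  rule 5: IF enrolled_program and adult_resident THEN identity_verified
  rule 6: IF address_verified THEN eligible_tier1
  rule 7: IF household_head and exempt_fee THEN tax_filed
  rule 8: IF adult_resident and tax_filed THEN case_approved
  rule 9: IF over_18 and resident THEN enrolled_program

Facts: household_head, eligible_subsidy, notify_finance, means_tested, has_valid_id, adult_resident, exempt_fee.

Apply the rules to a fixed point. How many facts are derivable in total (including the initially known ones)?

Round 1 fires rule 3, rule 4, rule 7, giving resident, over_18, tax_filed.
Round 2 fires rule 8, rule 9, giving case_approved, enrolled_program.
Round 3 fires rule 5, giving identity_verified.
Closure: {adult_resident, case_approved, eligible_subsidy, enrolled_program, exempt_fee, has_valid_id, household_head, identity_verified, means_tested, notify_finance, over_18, resident, tax_filed} — 13 facts.

13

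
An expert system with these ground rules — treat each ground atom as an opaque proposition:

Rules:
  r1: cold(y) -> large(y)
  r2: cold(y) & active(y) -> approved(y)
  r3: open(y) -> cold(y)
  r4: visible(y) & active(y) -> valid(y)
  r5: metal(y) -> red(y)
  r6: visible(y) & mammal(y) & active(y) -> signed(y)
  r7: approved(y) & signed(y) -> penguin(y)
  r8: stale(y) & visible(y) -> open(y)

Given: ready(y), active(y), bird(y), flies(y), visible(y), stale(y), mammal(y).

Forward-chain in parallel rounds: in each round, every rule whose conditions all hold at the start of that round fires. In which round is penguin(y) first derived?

[1] r4 [visible(y) & active(y) -> valid(y)]; r6 [visible(y) & mammal(y) & active(y) -> signed(y)]; r8 [stale(y) & visible(y) -> open(y)]. ⇒ new: valid(y), signed(y), open(y).
[2] r3 [open(y) -> cold(y)]. ⇒ new: cold(y).
[3] r1 [cold(y) -> large(y)]; r2 [cold(y) & active(y) -> approved(y)]. ⇒ new: large(y), approved(y).
[4] r7 [approved(y) & signed(y) -> penguin(y)]. ⇒ new: penguin(y).
penguin(y) first appears in round 4.

4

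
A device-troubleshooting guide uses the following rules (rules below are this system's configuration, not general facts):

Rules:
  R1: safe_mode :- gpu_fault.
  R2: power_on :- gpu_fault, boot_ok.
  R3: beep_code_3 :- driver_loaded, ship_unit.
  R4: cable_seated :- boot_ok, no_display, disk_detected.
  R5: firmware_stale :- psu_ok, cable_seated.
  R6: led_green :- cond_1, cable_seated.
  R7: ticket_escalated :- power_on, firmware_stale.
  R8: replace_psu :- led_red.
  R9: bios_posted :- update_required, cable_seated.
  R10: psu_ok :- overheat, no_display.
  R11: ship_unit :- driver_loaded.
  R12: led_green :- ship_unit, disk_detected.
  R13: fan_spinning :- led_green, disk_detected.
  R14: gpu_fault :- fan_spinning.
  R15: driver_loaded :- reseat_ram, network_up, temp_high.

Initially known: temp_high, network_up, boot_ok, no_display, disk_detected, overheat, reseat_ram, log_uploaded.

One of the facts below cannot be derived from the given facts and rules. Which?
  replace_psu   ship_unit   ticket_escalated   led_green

Round 1 — R4, R10, R15, derive cable_seated, psu_ok, driver_loaded.
Round 2 — R5, R11, derive firmware_stale, ship_unit.
Round 3 — R3, R12, derive beep_code_3, led_green.
Round 4 — R13, derive fan_spinning.
Round 5 — R14, derive gpu_fault.
Round 6 — R1, R2, derive safe_mode, power_on.
Round 7 — R7, derive ticket_escalated.
Derived: ship_unit (round 2), led_green (round 3), ticket_escalated (round 7). replace_psu never appears in any round.

replace_psu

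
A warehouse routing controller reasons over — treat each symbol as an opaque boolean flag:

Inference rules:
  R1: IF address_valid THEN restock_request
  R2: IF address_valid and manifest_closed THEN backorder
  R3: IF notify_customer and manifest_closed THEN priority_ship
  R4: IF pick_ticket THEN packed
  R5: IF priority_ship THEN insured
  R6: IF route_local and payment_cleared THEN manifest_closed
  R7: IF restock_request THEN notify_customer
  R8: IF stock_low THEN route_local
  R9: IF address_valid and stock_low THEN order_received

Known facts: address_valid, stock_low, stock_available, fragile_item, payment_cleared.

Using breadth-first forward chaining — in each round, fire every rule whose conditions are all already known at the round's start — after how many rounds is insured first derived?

4

[1] R1 [IF address_valid THEN restock_request]; R8 [IF stock_low THEN route_local]; R9 [IF address_valid and stock_low THEN order_received]. ⇒ new: restock_request, route_local, order_received.
[2] R6 [IF route_local and payment_cleared THEN manifest_closed]; R7 [IF restock_request THEN notify_customer]. ⇒ new: manifest_closed, notify_customer.
[3] R2 [IF address_valid and manifest_closed THEN backorder]; R3 [IF notify_customer and manifest_closed THEN priority_ship]. ⇒ new: backorder, priority_ship.
[4] R5 [IF priority_ship THEN insured]. ⇒ new: insured.
insured first appears in round 4.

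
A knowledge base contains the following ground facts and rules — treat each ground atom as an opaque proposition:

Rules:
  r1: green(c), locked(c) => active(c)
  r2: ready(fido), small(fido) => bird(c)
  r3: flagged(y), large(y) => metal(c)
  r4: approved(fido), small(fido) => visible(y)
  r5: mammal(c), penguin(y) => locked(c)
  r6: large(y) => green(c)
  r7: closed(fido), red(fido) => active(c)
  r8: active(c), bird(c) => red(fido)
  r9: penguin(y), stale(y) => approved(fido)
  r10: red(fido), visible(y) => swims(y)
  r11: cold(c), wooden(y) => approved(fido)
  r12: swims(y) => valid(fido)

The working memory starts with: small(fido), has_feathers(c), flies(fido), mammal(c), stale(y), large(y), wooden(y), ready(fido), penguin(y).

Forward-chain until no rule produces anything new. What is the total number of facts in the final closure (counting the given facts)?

18

[1] r2 [ready(fido), small(fido) => bird(c)]; r5 [mammal(c), penguin(y) => locked(c)]; r6 [large(y) => green(c)]; r9 [penguin(y), stale(y) => approved(fido)]. ⇒ new: bird(c), locked(c), green(c), approved(fido).
[2] r1 [green(c), locked(c) => active(c)]; r4 [approved(fido), small(fido) => visible(y)]. ⇒ new: active(c), visible(y).
[3] r8 [active(c), bird(c) => red(fido)]. ⇒ new: red(fido).
[4] r10 [red(fido), visible(y) => swims(y)]. ⇒ new: swims(y).
[5] r12 [swims(y) => valid(fido)]. ⇒ new: valid(fido).
Closure: {active(c), approved(fido), bird(c), flies(fido), green(c), has_feathers(c), large(y), locked(c), mammal(c), penguin(y), ready(fido), red(fido), small(fido), stale(y), swims(y), valid(fido), visible(y), wooden(y)} — 18 facts.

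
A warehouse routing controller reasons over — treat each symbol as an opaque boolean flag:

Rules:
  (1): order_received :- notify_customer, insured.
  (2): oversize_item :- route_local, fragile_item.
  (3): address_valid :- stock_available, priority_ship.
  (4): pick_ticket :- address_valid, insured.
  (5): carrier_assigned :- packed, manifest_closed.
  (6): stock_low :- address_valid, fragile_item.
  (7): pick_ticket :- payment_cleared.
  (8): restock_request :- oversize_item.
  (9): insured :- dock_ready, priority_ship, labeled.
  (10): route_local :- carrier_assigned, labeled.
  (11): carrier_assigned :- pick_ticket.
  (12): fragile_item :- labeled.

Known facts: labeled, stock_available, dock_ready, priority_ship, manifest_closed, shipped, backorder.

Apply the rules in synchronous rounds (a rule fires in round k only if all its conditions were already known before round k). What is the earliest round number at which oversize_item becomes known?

Round 1 — (3), (9), (12), derive address_valid, insured, fragile_item.
Round 2 — (4), (6), derive pick_ticket, stock_low.
Round 3 — (11), derive carrier_assigned.
Round 4 — (10), derive route_local.
Round 5 — (2), derive oversize_item.
oversize_item first appears in round 5.

5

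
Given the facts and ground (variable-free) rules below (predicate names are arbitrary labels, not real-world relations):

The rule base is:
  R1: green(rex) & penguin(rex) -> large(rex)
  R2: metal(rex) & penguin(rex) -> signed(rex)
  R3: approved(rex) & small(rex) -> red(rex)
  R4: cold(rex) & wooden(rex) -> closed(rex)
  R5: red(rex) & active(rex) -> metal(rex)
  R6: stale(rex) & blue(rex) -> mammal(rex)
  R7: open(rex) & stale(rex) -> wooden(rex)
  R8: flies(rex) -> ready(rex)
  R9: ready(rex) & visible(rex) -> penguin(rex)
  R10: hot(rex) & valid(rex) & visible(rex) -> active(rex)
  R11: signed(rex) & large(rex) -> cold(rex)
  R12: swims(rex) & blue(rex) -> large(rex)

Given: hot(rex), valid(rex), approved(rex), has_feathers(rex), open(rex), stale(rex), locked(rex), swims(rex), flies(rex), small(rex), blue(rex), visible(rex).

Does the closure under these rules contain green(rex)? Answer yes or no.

Round 1 fires R3, R6, R7, R8, R10, R12, giving red(rex), mammal(rex), wooden(rex), ready(rex), active(rex), large(rex).
Round 2 fires R5, R9, giving metal(rex), penguin(rex).
Round 3 fires R2, giving signed(rex).
Round 4 fires R11, giving cold(rex).
Round 5 fires R4, giving closed(rex).
Fixed point reached. No rule has green(rex) as a consequent, and it is not given.

no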